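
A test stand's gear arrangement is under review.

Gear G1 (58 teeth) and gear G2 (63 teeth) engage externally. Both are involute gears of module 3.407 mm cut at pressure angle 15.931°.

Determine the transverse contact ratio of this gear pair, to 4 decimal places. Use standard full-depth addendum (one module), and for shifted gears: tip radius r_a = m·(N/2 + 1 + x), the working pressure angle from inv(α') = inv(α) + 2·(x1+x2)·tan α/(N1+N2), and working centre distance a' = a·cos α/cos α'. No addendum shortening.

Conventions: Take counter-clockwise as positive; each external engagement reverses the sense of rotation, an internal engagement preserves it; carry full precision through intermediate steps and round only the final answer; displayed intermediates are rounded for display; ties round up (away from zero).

recognized (one external pair, fixed centres): single-mesh tooth geometry, m = 3.407, N1 = 58, N2 = 63
base radii: r_b1 = 95.008268, r_b2 = 103.198635
tip radii: r_a1 = 102.210000, r_a2 = 110.727500
no profile shift: α' = α, a' = a
action lengths: √(r_a1²−r_b1²) = 37.687043, √(r_a2²−r_b2²) = 40.132542
base pitch p_b = π·m·cos α = 10.292320
CR = (37.687043 + 40.132542 − 206.123500·sin 15.93100°)/10.292320 = 2.063957
contact ratio ≈ 2.0640

2.0640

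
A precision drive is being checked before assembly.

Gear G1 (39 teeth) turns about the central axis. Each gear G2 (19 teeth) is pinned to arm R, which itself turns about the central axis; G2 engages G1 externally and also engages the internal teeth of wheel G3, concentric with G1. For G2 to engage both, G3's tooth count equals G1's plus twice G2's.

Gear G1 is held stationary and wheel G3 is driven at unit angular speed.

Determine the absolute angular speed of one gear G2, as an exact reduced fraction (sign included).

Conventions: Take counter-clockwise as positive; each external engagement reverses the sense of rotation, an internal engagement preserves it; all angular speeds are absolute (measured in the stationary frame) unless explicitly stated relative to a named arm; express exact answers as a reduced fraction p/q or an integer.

77/38

recognized (axles ride arm R): planetary set, 39/19/77 teeth
ring teeth: 39 + 2·19 = 77
39(ω_sun−ω_arm) = −77(ω_ring−ω_arm),  ω_sun = 0, ω_ring = 1
39(0−ω_arm) = −77(1−ω_arm)  ⇒  116·ω_arm = 77  ⇒  ω_arm = 77/116
sun–planet mesh: 39·(0−77/116) = −19·(ω_p−ω_arm)  ⇒  ω_p−ω_arm = 3003/2204
ω_p = 77/116 + 3003/2204 = 77/38
exact speed ratio = 77/38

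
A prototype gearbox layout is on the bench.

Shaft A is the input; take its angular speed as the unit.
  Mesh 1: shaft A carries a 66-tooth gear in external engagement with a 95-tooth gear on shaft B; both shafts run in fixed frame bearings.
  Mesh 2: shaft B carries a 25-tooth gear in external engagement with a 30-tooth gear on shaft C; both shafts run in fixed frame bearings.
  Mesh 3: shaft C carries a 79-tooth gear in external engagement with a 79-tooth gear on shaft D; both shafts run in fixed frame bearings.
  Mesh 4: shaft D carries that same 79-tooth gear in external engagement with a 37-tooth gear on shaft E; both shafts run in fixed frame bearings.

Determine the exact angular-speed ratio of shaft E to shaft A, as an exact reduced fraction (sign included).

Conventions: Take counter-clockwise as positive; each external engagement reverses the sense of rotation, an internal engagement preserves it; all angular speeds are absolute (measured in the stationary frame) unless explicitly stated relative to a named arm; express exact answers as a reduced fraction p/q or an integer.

869/703

class = fixed-axis compound train [4 meshes; 4 ratios multiply, 4 sense flips]
mesh 1 [66T→95T]: running ratio 66/95, sense −
mesh 2 [25T→30T]: running ratio 11/19, sense +
mesh 3 [79T→79T]: running ratio 11/19, sense −
mesh 4 [79T→37T]: running ratio 869/703, sense +
ω_out/ω_in = 869/703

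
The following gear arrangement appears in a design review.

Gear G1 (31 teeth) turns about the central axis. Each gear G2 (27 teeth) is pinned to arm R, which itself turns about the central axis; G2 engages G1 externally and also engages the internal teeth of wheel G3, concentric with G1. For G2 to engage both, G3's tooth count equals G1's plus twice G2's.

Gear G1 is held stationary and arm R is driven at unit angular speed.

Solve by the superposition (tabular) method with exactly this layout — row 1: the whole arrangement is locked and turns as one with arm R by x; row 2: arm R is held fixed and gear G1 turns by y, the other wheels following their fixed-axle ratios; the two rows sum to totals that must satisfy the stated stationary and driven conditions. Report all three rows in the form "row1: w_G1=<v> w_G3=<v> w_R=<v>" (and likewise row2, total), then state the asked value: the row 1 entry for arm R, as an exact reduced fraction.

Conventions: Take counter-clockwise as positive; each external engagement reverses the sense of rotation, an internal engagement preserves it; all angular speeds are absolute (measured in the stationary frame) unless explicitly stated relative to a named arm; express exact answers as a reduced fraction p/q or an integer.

class = planetary set [G3 = 31+2·27 = 85; Willis about the carrier]
row 1 (train locked, turned with arm): all members turn x
superposition row 2 [arm held]: sun y, ring −(31/85)·y, arm 0
boundary: total ω_sun = x + y = 0 and total ω_arm = x = 1  ⇒  y = -1, x = 1
row 2 ring = −(31/85)·(-1) = 31/85
totals (row 1 + row 2): sun 1 + (-1) = 0, ring 1 + 31/85 = 116/85, arm 1 + 0 = 1
asked cell (row1, arm) = 1

row1: w_G1=1 w_G3=1 w_R=1
row2: w_G1=-1 w_G3=31/85 w_R=0
total: w_G1=0 w_G3=116/85 w_R=1
asked value: 1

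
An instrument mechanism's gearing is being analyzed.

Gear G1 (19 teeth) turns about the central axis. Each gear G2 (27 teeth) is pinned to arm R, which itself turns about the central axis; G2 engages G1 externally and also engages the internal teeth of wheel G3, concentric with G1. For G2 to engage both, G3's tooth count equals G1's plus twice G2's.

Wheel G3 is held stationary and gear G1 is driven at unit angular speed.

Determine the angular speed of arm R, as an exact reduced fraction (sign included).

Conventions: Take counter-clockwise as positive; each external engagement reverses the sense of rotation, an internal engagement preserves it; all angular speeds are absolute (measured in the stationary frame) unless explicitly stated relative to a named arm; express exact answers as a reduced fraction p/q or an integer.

19/92

planetary set (19T centre, 27T on arm, 73T internal) — Willis relation
ring teeth: 19 + 2·27 = 73
19(ω_sun−ω_arm) = −73(ω_ring−ω_arm),  ω_ring = 0, ω_sun = 1
19(1−ω_arm) = −73(0−ω_arm)  ⇒  92·ω_arm = 19  ⇒  ω_arm = 19/92
exact speed ratio = 19/92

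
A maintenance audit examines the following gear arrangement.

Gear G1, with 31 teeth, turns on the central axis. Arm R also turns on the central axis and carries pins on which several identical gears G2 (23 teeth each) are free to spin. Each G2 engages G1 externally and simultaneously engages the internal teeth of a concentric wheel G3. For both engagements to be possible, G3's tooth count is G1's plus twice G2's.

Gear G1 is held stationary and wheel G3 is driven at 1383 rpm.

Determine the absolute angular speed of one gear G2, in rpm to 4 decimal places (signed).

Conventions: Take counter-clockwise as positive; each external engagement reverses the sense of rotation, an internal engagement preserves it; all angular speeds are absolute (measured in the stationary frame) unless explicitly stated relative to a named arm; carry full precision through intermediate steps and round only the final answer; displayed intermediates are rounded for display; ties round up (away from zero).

+2315.0217 rpm

planetary set (31T centre, 23T on arm, 77T internal) — Willis relation
normalise by the input: solve with ω_ring = 1, then scale by 1383 rpm
ring teeth: 31 + 2·23 = 77
31(ω_sun−ω_arm) = −77(ω_ring−ω_arm),  ω_sun = 0, ω_ring = 1
31(0−ω_arm) = −77(1−ω_arm)  ⇒  108·ω_arm = 77  ⇒  ω_arm = 77/108
sun–planet mesh: 31·(0−77/108) = −23·(ω_p−ω_arm)  ⇒  ω_p−ω_arm = 2387/2484
ω_p = 77/108 + 2387/2484 = 77/46
scale: ω_p = 77/46 × 1383 rpm = +2315.0217 rpm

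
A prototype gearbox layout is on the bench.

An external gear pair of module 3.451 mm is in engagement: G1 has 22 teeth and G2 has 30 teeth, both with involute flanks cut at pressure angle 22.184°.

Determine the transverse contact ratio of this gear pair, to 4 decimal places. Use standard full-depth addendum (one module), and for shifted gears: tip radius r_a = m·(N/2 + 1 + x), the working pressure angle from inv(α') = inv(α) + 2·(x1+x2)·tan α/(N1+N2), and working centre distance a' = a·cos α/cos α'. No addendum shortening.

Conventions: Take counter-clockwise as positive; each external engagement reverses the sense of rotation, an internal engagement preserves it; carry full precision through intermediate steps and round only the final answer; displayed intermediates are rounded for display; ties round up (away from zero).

topology: single-mesh involute geometry — m = 3.451, 22T/30T pair
base radii: r_b1 = 35.150977, r_b2 = 47.933151
tip radii: r_a1 = 41.412000, r_a2 = 55.216000
no profile shift: α' = α, a' = a
action lengths: √(r_a1²−r_b1²) = 21.894350, √(r_a2²−r_b2²) = 27.408388
base pitch p_b = π·m·cos α = 10.039096
CR = (21.894350 + 27.408388 − 89.726000·sin 22.18400°)/10.039096 = 1.536373
contact ratio ≈ 1.5364

1.5364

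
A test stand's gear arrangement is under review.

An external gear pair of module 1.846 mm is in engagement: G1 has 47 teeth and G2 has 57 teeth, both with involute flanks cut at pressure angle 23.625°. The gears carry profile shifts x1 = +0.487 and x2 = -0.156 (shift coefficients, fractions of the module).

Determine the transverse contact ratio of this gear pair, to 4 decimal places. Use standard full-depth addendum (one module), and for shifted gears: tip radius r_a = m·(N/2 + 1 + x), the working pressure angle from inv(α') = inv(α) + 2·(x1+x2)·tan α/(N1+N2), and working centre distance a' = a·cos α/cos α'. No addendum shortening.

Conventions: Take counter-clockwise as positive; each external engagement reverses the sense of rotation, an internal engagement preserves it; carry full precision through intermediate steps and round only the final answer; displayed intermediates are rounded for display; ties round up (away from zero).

1.5393

single-mesh involute tooth geometry (47T engaging 57T at module 1.846)
base radii: r_b1 = 39.745150, r_b2 = 48.201565
tip radii: r_a1 = 46.126002, r_a2 = 54.169024
inv(α') = inv(23.625°) + 2·(+0.487-0.156)·tan α/(47+57) = 0.02785921  ⇒  α' = 24.42765°
a' = a·cos α / cos α' = 95.9920·cos 23.625°/cos 24.42765° = 96.593346
action lengths: √(r_a1²−r_b1²) = 23.407929, √(r_a2²−r_b2²) = 24.716236
base pitch p_b = π·m·cos α = 5.313322
CR = (23.407929 + 24.716236 − 96.593346·sin 24.42765°)/5.313322 = 1.539259
contact ratio ≈ 1.5393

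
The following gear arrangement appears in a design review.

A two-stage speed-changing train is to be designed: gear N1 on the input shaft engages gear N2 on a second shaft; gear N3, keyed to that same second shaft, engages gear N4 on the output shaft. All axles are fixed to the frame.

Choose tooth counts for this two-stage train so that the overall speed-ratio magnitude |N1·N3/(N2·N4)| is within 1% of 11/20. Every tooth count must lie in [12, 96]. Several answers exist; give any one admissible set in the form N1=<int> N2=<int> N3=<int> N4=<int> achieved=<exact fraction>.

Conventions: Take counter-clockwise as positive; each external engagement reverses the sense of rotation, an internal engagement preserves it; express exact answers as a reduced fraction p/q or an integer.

2-stage fixed-axis compound train for ratio 11/20
target = 11/20 in lowest terms: an exact hit needs N1·N3 = k·11 and N2·N4 = k·20 for one integer k, every count in [12, 96]; additionally prefer no 1:1 stage (N1 ≠ N2, N3 ≠ N4)
k = 1…23: no 1:1-free in-range split of k·11 and k·20 into factor pairs; take k = 24
k = 24: N1·N3 = 264 = 12·22, N2·N4 = 480 = 40·12
achieved = 12·22/(40·12) = 11/20; |achieved − target| = 0 ≤ 11/2000 ✓

N1=12 N2=40 N3=22 N4=12 achieved=11/20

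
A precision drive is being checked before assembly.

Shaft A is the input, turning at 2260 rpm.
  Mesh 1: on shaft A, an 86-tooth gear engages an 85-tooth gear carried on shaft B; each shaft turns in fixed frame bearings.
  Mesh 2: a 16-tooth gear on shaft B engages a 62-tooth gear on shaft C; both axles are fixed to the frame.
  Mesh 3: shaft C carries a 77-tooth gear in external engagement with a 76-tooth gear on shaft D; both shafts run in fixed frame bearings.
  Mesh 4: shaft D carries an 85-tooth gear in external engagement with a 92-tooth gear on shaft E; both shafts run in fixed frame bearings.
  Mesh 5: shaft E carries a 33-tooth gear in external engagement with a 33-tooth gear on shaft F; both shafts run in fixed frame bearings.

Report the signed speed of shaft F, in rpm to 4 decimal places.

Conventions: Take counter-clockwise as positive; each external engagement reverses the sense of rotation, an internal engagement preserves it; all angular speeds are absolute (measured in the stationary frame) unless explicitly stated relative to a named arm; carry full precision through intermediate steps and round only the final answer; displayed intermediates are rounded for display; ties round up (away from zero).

class = fixed-axis compound train [5 meshes; 5 ratios multiply, 5 sense flips]
mesh 1 [86T→85T]: ω = 2260.0000×86/85 = 2286.5882 rpm, sense flips to −
mesh 2 [16T→62T]: ω = 2286.5882×16/62 = 590.0873 rpm, sense flips to +
mesh 3 [77T→76T]: ω = 590.0873×77/76 = 597.8516 rpm, sense flips to −
mesh 4 [85T→92T]: ω = 597.8516×85/92 = 552.3629 rpm, sense flips to +
mesh 5 [33T→33T]: ω = 552.3629×33/33 = 552.3629 rpm, sense flips to −
signed output speed = -552.3629 rpm

-552.3629 rpm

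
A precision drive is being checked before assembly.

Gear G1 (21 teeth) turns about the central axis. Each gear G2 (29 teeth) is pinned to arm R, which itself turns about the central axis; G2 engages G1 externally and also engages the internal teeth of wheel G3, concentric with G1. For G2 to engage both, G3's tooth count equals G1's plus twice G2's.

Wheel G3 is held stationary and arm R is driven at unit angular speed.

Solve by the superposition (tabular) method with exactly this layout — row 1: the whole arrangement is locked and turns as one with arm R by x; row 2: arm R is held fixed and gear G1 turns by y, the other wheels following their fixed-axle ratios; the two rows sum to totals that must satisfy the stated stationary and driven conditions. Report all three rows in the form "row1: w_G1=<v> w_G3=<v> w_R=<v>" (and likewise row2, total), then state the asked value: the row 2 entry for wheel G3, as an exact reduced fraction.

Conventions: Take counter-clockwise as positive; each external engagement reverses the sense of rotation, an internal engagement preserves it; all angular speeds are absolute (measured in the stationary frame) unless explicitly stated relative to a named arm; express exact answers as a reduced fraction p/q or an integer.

row1: w_G1=1 w_G3=1 w_R=1
row2: w_G1=79/21 w_G3=-1 w_R=0
total: w_G1=100/21 w_G3=0 w_R=1
asked value: -1

class = planetary set [G3 = 21+2·29 = 79; Willis about the carrier]
row 1: whole set turns with the arm by x
superposition row 2 [arm held]: sun y, ring −(21/79)·y, arm 0
boundary: total ω_ring = x − (21/79)·y = 0 and total ω_arm = x = 1  ⇒  y = 79/21, x = 1
row 2 ring = −(21/79)·79/21 = -1
totals (row 1 + row 2): sun 1 + 79/21 = 100/21, ring 1 + (-1) = 0, arm 1 + 0 = 1
asked cell (row2, ring) = -1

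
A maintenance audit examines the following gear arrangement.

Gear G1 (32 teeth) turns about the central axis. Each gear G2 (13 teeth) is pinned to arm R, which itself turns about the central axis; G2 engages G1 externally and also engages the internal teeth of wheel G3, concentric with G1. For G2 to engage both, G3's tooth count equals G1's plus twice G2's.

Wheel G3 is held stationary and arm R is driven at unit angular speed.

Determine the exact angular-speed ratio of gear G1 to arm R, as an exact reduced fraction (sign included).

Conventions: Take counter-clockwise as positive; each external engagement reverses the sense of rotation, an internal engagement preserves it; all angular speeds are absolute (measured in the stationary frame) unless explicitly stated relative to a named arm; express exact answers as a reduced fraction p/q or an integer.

45/16

recognized (axles ride arm R): planetary set, 32/13/58 teeth
ring teeth: 32 + 2·13 = 58
32(ω_sun−ω_arm) = −58(ω_ring−ω_arm),  ω_ring = 0, ω_arm = 1
ω_sun = 1 − (58/32)(0−1) = 45/16
ω_out/ω_in = 45/16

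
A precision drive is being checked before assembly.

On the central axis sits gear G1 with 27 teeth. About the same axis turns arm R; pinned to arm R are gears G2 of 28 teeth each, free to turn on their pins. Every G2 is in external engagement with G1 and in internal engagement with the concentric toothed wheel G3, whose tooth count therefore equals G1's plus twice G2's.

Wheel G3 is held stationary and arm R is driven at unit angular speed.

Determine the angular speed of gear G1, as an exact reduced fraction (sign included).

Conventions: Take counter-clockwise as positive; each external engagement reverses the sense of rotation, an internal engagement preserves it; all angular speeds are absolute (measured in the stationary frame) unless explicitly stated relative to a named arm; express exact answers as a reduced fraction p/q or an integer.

recognized (axles ride arm R): planetary set, 27/28/83 teeth
ring teeth: 27 + 2·28 = 83
27(ω_sun−ω_arm) = −83(ω_ring−ω_arm),  ω_ring = 0, ω_arm = 1
ω_sun = 1 − (83/27)(0−1) = 110/27
exact speed ratio = 110/27

110/27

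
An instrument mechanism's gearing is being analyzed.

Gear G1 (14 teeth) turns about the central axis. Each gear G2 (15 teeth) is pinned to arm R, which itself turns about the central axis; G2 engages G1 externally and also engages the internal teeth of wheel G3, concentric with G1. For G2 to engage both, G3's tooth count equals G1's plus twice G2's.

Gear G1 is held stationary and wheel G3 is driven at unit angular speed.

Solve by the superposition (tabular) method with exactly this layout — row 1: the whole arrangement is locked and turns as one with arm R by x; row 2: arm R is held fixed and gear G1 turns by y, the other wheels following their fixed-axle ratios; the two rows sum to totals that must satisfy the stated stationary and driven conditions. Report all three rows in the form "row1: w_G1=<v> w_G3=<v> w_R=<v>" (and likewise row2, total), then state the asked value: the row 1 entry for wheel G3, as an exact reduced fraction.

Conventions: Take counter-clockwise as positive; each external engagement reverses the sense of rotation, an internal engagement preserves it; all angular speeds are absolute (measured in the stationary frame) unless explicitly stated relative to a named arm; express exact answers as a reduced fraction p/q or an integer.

row1: w_G1=22/29 w_G3=22/29 w_R=22/29
row2: w_G1=-22/29 w_G3=7/29 w_R=0
total: w_G1=0 w_G3=1 w_R=22/29
asked value: 22/29

class = planetary set [G3 = 14+2·15 = 44; Willis about the carrier]
superposition row 1 [locked train]: every member turns x
row 2 (arm held, sun turns y): ω_ring = −(14/44)·y, ω_arm = 0
boundary: total ω_sun = x + y = 0 and total ω_ring = x − (14/44)·y = 1  ⇒  y = -22/29, x = 22/29
row 2 ring = −(14/44)·(-22/29) = 7/29
totals (row 1 + row 2): sun 22/29 + (-22/29) = 0, ring 22/29 + 7/29 = 1, arm 22/29 + 0 = 22/29
asked cell (row1, ring) = 22/29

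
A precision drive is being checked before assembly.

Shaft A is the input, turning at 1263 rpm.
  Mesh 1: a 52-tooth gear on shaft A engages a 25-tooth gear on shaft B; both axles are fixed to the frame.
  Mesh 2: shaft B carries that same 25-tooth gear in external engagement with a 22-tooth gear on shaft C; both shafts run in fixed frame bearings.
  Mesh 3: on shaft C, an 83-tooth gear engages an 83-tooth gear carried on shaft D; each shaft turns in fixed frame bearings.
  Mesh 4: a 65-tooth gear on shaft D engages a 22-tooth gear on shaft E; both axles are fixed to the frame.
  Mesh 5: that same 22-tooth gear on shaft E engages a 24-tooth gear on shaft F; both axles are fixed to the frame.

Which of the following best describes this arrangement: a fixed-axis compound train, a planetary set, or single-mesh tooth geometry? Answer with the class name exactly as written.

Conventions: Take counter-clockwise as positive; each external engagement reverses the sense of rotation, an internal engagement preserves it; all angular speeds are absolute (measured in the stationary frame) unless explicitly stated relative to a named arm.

recognized (6 fixed axles, 5 meshes): fixed-axis compound train
classification: fixed-axis compound train

fixed-axis compound train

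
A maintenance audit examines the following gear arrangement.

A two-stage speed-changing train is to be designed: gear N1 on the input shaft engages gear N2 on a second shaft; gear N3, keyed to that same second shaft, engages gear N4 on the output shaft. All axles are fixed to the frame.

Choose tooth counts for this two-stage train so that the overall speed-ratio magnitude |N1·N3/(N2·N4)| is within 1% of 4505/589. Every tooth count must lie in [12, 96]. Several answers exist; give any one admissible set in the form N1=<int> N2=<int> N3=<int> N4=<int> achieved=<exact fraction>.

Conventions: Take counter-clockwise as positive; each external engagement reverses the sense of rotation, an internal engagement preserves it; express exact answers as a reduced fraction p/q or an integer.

design class (target 4505/589): fixed-axis compound train
target = 4505/589 in lowest terms: an exact hit needs N1·N3 = k·4505 and N2·N4 = k·589 for one integer k, every count in [12, 96]; additionally prefer no 1:1 stage (N1 ≠ N2, N3 ≠ N4)
k = 1: N1·N3 = 4505 = 53·85, N2·N4 = 589 = 19·31
achieved = 53·85/(19·31) = 4505/589; |achieved − target| = 0 ≤ 901/11780 ✓

N1=53 N2=19 N3=85 N4=31 achieved=4505/589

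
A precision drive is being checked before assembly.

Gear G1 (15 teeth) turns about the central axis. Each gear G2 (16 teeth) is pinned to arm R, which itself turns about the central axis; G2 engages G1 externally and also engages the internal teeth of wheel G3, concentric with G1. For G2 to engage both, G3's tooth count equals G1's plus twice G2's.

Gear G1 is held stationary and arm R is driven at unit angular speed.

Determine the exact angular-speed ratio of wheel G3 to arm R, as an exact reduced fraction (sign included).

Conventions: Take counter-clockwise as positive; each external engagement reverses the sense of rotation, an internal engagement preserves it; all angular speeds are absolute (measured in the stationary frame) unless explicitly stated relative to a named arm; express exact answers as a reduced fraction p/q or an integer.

62/47

topology: planetary set — G1 15T / G2 16T / G3 47T, arm = carrier (Willis)
ring teeth: 15 + 2·16 = 47
15(ω_sun−ω_arm) = −47(ω_ring−ω_arm),  ω_sun = 0, ω_arm = 1
ω_ring = 1 − (15/47)(0−1) = 62/47
ω_out/ω_in = 62/47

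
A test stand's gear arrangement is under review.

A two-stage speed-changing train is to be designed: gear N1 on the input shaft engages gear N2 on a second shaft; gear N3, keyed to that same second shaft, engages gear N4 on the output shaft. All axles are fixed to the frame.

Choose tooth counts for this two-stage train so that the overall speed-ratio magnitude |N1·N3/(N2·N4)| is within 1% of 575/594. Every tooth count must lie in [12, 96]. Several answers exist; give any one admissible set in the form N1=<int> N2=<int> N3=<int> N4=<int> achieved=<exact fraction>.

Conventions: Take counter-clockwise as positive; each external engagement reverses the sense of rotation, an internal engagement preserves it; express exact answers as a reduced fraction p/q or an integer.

design class (target 575/594): fixed-axis compound train
target = 575/594 in lowest terms: an exact hit needs N1·N3 = k·575 and N2·N4 = k·594 for one integer k, every count in [12, 96]; additionally prefer no 1:1 stage (N1 ≠ N2, N3 ≠ N4)
k = 1: N1·N3 = 575 = 23·25, N2·N4 = 594 = 18·33
achieved = 23·25/(18·33) = 575/594; |achieved − target| = 0 ≤ 23/2376 ✓

N1=23 N2=18 N3=25 N4=33 achieved=575/594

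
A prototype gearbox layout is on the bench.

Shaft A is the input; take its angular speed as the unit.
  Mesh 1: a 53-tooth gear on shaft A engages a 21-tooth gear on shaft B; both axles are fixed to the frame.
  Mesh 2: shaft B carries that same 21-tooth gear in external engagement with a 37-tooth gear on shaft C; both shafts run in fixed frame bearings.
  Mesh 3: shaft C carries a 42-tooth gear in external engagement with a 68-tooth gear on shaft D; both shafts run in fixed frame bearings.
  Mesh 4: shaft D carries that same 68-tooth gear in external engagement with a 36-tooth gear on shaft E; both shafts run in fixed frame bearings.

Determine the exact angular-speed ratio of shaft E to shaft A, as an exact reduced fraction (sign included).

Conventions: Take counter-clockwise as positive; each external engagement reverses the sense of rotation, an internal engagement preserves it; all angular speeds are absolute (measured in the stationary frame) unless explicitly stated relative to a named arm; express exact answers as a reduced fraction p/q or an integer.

class = fixed-axis compound train [4 meshes; 4 ratios multiply, 4 sense flips]
mesh 1 [53T→21T]: running ratio 53/21, sense −
mesh 2 [21T→37T]: running ratio 53/37, sense +
mesh 3 [42T→68T]: running ratio 1113/1258, sense −
mesh 4 [68T→36T]: running ratio 371/222, sense +
ω_out/ω_in = 371/222

371/222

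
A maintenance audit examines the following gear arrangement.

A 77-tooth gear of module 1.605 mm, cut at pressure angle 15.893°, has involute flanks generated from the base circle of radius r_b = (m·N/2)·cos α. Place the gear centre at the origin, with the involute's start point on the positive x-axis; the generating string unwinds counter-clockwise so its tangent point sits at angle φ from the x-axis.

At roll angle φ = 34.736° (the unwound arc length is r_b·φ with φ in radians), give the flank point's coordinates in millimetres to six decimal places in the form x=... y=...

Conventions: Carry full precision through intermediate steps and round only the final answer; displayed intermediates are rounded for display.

recognized (one wheel, involute flank): single-mesh tooth geometry, m = 1.605, N = 77
pitch radius r_p = m·N/2 = 1.605·77/2 = 61.792500
base radius r_b = r_p·cos α = 61.792500·cos 15.893° = 59.430468
roll angle φ = 34.736° = 0.60625757 rad
x = r_b·(cos φ + φ·sin φ) = 69.368984
y = r_b·(sin φ − φ·cos φ) = 4.254145

x=69.368984 y=4.254145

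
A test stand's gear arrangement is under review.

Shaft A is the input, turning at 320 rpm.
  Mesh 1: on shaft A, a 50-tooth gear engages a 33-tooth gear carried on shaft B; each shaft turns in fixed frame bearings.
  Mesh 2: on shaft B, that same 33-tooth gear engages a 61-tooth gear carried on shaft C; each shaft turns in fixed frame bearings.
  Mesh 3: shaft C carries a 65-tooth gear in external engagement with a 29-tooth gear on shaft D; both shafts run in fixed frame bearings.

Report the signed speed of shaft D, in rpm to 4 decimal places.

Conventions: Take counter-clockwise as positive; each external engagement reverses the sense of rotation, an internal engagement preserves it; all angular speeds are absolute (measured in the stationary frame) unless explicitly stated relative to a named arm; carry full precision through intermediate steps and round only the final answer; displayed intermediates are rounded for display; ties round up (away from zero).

-587.9028 rpm

class = fixed-axis compound train [3 meshes; 3 ratios multiply, 3 sense flips]
mesh 1 [50T→33T]: ω = 320.0000×50/33 = 484.8485 rpm, sense flips to −
mesh 2 [33T→61T]: ω = 484.8485×33/61 = 262.2951 rpm, sense flips to +
mesh 3 [65T→29T]: ω = 262.2951×65/29 = 587.9028 rpm, sense flips to −
signed output speed = -587.9028 rpm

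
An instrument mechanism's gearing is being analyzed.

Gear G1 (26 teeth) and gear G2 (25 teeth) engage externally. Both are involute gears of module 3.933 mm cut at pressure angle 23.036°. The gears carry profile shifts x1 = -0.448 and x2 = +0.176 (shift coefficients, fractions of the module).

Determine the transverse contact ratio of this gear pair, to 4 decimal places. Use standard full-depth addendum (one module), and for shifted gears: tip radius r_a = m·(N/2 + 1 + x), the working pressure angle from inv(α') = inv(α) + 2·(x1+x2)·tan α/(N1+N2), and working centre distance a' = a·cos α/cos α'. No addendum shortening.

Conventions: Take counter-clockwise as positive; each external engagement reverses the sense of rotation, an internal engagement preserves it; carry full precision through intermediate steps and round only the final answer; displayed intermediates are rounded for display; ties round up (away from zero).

1.5655

single-mesh involute tooth geometry (26T engaging 25T at module 3.933)
base radii: r_b1 = 47.051931, r_b2 = 45.242241
tip radii: r_a1 = 53.300016, r_a2 = 53.787708
inv(α') = inv(23.036°) + 2·(-0.448+0.176)·tan α/(26+25) = 0.01862685  ⇒  α' = 21.48602°
a' = a·cos α / cos α' = 100.2915·cos 23.036°/cos 21.48602° = 99.186976
action lengths: √(r_a1²−r_b1²) = 25.040118, √(r_a2²−r_b2²) = 29.090499
base pitch p_b = π·m·cos α = 11.370615
CR = (25.040118 + 29.090499 − 99.186976·sin 21.48602°)/11.370615 = 1.565525
contact ratio ≈ 1.5655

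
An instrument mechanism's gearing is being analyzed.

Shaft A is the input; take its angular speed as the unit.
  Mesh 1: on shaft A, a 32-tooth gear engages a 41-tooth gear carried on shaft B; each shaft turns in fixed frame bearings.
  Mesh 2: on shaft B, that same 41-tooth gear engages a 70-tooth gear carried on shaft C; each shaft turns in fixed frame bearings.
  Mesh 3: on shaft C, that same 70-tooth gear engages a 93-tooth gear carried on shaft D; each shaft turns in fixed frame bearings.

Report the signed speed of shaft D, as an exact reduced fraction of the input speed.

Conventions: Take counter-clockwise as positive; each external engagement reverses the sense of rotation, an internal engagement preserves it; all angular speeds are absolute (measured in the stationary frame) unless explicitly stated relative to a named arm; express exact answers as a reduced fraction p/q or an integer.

3-mesh fixed-axis compound train (all bearings frame-fixed)
mesh 1 [32T→41T]: |ω|/ω_in = 1×32/41 = 32/41, sense flips to −
mesh 2 [41T→70T]: |ω|/ω_in = (32/41)×41/70 = 16/35, sense flips to +
mesh 3 [70T→93T]: |ω|/ω_in = (16/35)×70/93 = 32/93, sense flips to −
signed output speed (× input speed) = -32/93

-32/93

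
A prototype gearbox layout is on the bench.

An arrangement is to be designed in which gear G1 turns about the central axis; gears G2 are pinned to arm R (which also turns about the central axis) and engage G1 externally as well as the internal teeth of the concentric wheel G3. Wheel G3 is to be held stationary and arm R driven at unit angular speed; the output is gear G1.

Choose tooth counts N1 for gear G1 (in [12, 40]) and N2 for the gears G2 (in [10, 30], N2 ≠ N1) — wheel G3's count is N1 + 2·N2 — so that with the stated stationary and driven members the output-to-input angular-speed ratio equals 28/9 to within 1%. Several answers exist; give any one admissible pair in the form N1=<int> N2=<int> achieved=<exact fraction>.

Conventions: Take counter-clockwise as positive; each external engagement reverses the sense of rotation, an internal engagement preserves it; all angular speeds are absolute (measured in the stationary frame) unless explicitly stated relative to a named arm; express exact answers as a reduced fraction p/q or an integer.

N1=18 N2=10 achieved=28/9

design class (target 28/9): planetary set
Willis with ω_ring = 0: ω_sun/ω_arm = (N1+N3)/N1; set equal to 28/9  ⇒  N3/N1 = 28/9 − 1 = 19/9
N3 = N1 + 2·N2  ⇒  N2/N1 = (N3/N1 − 1)/2 = (19/9 − 1)/2 = 5/9
smallest multiple with N1 ≥ 12 and N2 ≥ 10: k = 2  ⇒  N1 = 2·9 = 18, N2 = 2·5 = 10 (N1 ≤ 40, N2 ≤ 30, N2 ≠ N1 ✓), N3 = 18 + 2·10 = 38
check: (N1+N3)/N1 with N1 = 18, N3 = 38 gives 28/9; |achieved − target| = 0 ≤ 7/225 ✓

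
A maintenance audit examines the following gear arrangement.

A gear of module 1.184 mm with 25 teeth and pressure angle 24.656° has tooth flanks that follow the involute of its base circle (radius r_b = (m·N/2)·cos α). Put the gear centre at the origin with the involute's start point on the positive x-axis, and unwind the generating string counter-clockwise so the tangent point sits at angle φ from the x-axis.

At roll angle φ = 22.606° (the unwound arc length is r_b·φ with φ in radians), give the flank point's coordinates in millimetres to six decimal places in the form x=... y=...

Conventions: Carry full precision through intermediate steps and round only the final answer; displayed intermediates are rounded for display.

x=14.457200 y=0.271113

single-mesh involute tooth geometry (25T wheel at module 1.184)
pitch radius r_p = m·N/2 = 1.184·25/2 = 14.800000
base radius r_b = r_p·cos α = 14.800000·cos 24.656° = 13.450666
roll angle φ = 22.606° = 0.39454913 rad
x = r_b·(cos φ + φ·sin φ) = 14.457200
y = r_b·(sin φ − φ·cos φ) = 0.271113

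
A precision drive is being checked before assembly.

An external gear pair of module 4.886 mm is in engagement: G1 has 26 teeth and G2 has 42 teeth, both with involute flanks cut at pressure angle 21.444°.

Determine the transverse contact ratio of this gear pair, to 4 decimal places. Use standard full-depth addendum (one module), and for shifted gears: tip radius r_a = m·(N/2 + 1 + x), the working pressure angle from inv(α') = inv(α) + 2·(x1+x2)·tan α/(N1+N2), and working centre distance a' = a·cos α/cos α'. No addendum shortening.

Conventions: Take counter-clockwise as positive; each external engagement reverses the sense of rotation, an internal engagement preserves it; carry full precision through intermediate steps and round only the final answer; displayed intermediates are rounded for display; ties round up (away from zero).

1.6102

topology: single-mesh involute geometry — m = 4.886, 26T/42T pair
base radii: r_b1 = 59.120988, r_b2 = 95.503134
tip radii: r_a1 = 68.404000, r_a2 = 107.492000
no profile shift: α' = α, a' = a
action lengths: √(r_a1²−r_b1²) = 34.406628, √(r_a2²−r_b2²) = 49.332357
base pitch p_b = π·m·cos α = 14.287235
CR = (34.406628 + 49.332357 − 166.124000·sin 21.44400°)/14.287235 = 1.610209
contact ratio ≈ 1.6102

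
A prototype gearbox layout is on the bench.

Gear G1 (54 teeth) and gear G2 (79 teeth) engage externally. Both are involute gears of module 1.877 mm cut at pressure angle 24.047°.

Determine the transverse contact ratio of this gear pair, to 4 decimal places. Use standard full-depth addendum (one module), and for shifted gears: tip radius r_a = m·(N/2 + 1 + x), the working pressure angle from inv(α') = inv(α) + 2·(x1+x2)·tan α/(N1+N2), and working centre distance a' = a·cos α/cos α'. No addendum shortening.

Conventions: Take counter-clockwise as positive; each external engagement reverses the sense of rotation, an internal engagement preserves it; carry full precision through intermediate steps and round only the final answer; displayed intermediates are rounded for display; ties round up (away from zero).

1.5979

recognized (one external pair, fixed centres): single-mesh tooth geometry, m = 1.877, N1 = 54, N2 = 79
base radii: r_b1 = 46.280646, r_b2 = 67.706871
tip radii: r_a1 = 52.556000, r_a2 = 76.018500
no profile shift: α' = α, a' = a
action lengths: √(r_a1²−r_b1²) = 24.904517, √(r_a2²−r_b2²) = 34.562870
base pitch p_b = π·m·cos α = 5.384998
CR = (24.904517 + 34.562870 − 124.820500·sin 24.04700°)/5.384998 = 1.597920
contact ratio ≈ 1.5979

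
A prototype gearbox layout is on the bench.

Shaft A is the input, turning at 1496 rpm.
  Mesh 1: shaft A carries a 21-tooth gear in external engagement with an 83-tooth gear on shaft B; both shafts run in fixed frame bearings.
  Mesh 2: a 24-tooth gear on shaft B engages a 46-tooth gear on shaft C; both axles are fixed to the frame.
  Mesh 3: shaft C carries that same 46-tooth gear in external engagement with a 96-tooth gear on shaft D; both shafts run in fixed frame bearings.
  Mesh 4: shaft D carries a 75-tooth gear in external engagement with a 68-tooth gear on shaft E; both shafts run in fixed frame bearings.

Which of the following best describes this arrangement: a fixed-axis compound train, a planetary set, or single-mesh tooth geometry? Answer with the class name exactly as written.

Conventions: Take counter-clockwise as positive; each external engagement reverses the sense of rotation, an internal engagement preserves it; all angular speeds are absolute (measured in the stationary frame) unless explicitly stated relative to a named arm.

fixed-axis compound train

recognized (5 fixed axles, 4 meshes): fixed-axis compound train
classification: fixed-axis compound train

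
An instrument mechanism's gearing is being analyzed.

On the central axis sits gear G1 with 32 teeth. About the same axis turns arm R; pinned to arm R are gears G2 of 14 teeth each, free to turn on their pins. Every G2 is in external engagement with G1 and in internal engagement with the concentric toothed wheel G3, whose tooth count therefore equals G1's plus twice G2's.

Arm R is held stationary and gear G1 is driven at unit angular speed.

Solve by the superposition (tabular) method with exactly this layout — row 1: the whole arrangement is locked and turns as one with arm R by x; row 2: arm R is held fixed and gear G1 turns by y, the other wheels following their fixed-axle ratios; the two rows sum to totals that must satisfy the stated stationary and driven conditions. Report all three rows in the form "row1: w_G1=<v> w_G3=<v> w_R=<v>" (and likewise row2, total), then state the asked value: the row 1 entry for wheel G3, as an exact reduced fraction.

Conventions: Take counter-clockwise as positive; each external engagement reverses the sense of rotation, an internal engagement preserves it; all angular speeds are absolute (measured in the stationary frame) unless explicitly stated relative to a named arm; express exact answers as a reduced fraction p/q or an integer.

row1: w_G1=0 w_G3=0 w_R=0
row2: w_G1=1 w_G3=-8/15 w_R=0
total: w_G1=1 w_G3=-8/15 w_R=0
asked value: 0

recognized (axles ride arm R): planetary set, 32/14/60 teeth
row 1 (train locked, turned with arm): all members turn x
row 2 (arm held, sun turns y): ω_ring = −(32/60)·y, ω_arm = 0
boundary: total ω_arm = x = 0 and total ω_sun = x + y = 1  ⇒  y = 1, x = 0
row 2 ring = −(32/60)·1 = -8/15
totals (row 1 + row 2): sun 0 + 1 = 1, ring 0 + (-8/15) = -8/15, arm 0 + 0 = 0
asked cell (row1, ring) = 0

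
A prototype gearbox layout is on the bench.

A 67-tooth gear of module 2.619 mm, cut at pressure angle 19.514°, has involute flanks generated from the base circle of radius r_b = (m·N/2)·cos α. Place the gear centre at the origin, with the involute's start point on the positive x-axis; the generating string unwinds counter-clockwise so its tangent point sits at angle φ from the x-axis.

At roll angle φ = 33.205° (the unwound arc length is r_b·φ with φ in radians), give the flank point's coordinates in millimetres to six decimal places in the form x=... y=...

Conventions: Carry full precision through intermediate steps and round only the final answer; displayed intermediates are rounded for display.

topology: single-mesh involute geometry — m = 2.619, N = 67
pitch radius r_p = m·N/2 = 2.619·67/2 = 87.736500
base radius r_b = r_p·cos α = 87.736500·cos 19.514° = 82.696907
roll angle φ = 33.205° = 0.57953658 rad
x = r_b·(cos φ + φ·sin φ) = 95.439818
y = r_b·(sin φ − φ·cos φ) = 5.187445

x=95.439818 y=5.187445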